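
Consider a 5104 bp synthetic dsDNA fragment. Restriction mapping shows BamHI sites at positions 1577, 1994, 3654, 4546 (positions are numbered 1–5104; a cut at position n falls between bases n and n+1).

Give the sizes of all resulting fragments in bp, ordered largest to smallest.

1660, 1577, 892, 558, 417 bp

Linear molecule, 4 cuts → 5 fragments:
  1577 − 0 = 1577 bp
  1994 − 1577 = 417 bp
  3654 − 1994 = 1660 bp
  4546 − 3654 = 892 bp
  5104 − 4546 = 558 bp
Sorted largest to smallest: 1660, 1577, 892, 558, 417 bp.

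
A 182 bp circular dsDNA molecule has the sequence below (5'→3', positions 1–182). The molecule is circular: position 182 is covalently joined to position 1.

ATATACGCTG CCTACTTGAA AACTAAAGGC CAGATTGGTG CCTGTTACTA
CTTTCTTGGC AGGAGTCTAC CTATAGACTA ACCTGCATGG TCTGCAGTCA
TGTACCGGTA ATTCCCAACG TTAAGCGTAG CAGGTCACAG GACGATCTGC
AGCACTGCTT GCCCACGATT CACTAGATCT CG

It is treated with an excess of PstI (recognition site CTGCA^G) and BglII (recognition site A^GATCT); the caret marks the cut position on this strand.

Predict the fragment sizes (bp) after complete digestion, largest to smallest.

103, 55, 24 bp

PstI sites (CTGCAG) start at positions 92, 147.
PstI cuts after base 5 of each site (before the last base), so after positions 96, 151.
The BglII site (AGATCT) starts at position 175.
BglII cuts after the first base of each site, so after position 175.
Combined cut positions: 96, 151, 175.
Circular molecule, 3 cuts → 3 fragments:
  97–151 → 55 bp
  152–175 → 24 bp
  176–182 then 1–96 → 7 + 96 = 103 bp
Sorted largest to smallest: 103, 55, 24 bp.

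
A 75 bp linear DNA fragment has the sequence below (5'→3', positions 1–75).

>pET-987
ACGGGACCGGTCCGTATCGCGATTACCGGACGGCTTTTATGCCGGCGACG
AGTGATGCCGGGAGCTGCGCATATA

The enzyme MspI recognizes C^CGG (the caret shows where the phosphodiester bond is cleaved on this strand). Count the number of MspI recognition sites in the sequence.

4

CCGG occurs starting at positions 7, 26, 42, 58.
MspI cuts at 4 sites.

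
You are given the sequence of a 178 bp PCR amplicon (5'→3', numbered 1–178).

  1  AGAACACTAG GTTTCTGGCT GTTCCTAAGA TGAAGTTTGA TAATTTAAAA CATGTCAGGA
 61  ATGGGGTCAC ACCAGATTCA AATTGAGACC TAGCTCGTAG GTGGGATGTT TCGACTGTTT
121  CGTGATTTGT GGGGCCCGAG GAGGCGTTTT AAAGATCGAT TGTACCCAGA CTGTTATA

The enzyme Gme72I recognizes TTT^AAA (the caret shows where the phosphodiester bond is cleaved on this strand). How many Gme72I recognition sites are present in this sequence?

TTTAAA occurs starting at positions 44, 148.
Gme72I cuts at 2 sites.

2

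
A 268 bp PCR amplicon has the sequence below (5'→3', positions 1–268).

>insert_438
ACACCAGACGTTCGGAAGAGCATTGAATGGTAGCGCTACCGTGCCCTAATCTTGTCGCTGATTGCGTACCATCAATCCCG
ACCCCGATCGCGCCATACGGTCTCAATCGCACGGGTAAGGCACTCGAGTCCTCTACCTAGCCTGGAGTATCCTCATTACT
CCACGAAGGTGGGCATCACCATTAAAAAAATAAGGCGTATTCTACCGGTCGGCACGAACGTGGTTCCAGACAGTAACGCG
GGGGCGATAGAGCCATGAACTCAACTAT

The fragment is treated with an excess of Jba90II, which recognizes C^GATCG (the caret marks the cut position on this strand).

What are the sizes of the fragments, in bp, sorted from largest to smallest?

183, 85 bp

The Jba90II site (CGATCG) starts at position 85.
Jba90II cuts after the first base of each site, so after position 85.
Linear molecule, 1 cut → 2 fragments:
  1–85 → 85 bp
  86–268 → 183 bp
Sorted largest to smallest: 183, 85 bp.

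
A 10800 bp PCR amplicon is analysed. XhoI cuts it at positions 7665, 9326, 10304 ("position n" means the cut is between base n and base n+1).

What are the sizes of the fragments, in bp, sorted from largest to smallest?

Linear molecule, 3 cuts → 4 fragments:
  7665 − 0 = 7665 bp
  9326 − 7665 = 1661 bp
  10304 − 9326 = 978 bp
  10800 − 10304 = 496 bp
Sorted largest to smallest: 7665, 1661, 978, 496 bp.

7665, 1661, 978, 496 bp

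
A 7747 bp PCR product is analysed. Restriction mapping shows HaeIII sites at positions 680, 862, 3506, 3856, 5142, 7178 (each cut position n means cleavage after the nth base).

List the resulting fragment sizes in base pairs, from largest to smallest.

2644, 2036, 1286, 680, 569, 350, 182 bp

Linear molecule, 6 cuts → 7 fragments:
  680 − 0 = 680 bp
  862 − 680 = 182 bp
  3506 − 862 = 2644 bp
  3856 − 3506 = 350 bp
  5142 − 3856 = 1286 bp
  7178 − 5142 = 2036 bp
  7747 − 7178 = 569 bp
Sorted largest to smallest: 2644, 2036, 1286, 680, 569, 350, 182 bp.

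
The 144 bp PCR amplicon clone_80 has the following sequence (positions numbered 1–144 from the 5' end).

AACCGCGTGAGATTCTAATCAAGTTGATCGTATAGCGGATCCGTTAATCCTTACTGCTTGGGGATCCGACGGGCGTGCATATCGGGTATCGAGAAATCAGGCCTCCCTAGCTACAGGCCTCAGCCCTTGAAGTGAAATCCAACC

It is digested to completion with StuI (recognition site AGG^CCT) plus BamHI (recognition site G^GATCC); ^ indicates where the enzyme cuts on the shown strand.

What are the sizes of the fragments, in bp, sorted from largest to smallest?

39, 37, 27, 25, 16 bp

StuI sites (AGGCCT) start at positions 99, 115.
StuI cuts after base 3 of each site, so after positions 101, 117.
BamHI sites (GGATCC) start at positions 37, 62.
BamHI cuts after the first base of each site, so after positions 37, 62.
Combined cut positions: 37, 62, 101, 117.
Linear molecule, 4 cuts → 5 fragments:
  1–37 → 37 bp
  38–62 → 25 bp
  63–101 → 39 bp
  102–117 → 16 bp
  118–144 → 27 bp
Sorted largest to smallest: 39, 37, 27, 25, 16 bp.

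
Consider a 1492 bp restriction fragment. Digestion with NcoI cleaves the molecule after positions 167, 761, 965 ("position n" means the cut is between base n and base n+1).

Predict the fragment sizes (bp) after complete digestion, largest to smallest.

594, 527, 204, 167 bp

Linear molecule, 3 cuts → 4 fragments:
  167 − 0 = 167 bp
  761 − 167 = 594 bp
  965 − 761 = 204 bp
  1492 − 965 = 527 bp
Sorted largest to smallest: 594, 527, 204, 167 bp.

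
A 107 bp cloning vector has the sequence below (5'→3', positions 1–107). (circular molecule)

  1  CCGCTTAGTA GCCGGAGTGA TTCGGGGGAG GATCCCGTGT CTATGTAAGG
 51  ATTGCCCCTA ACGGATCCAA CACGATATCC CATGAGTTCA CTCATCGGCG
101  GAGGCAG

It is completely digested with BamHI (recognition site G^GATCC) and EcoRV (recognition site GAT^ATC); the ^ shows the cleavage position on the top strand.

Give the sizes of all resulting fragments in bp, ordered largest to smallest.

BamHI sites (GGATCC) start at positions 30, 63.
BamHI cuts after the first base of each site, so after positions 30, 63.
The EcoRV site (GATATC) starts at position 74.
EcoRV cuts after base 3 of each site, so after position 76.
Combined cut positions: 30, 63, 76.
Circular molecule, 3 cuts → 3 fragments:
  31–63 → 33 bp
  64–76 → 13 bp
  77–107 then 1–30 → 31 + 30 = 61 bp
Sorted largest to smallest: 61, 33, 13 bp.

61, 33, 13 bp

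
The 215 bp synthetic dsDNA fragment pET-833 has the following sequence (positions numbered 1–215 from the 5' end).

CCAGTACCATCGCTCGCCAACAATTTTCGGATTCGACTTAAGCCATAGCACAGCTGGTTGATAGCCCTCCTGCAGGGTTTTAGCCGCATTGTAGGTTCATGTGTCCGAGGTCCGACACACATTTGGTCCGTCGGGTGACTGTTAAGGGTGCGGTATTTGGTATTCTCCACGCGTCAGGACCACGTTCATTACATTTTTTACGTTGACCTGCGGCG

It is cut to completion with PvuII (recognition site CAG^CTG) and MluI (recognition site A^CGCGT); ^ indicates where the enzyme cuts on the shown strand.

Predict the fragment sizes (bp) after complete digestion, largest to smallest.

The PvuII site (CAGCTG) starts at position 51.
PvuII cuts after base 3 of each site, so after position 53.
The MluI site (ACGCGT) starts at position 169.
MluI cuts after the first base of each site, so after position 169.
Combined cut positions: 53, 169.
Linear molecule, 2 cuts → 3 fragments:
  1–53 → 53 bp
  54–169 → 116 bp
  170–215 → 46 bp
Sorted largest to smallest: 116, 53, 46 bp.

116, 53, 46 bp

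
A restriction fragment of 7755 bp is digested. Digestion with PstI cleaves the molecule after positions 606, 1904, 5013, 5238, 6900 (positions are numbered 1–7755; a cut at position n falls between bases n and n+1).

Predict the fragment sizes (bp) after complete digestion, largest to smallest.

3109, 1662, 1298, 855, 606, 225 bp

Linear molecule, 5 cuts → 6 fragments:
  606 − 0 = 606 bp
  1904 − 606 = 1298 bp
  5013 − 1904 = 3109 bp
  5238 − 5013 = 225 bp
  6900 − 5238 = 1662 bp
  7755 − 6900 = 855 bp
Sorted largest to smallest: 3109, 1662, 1298, 855, 606, 225 bp.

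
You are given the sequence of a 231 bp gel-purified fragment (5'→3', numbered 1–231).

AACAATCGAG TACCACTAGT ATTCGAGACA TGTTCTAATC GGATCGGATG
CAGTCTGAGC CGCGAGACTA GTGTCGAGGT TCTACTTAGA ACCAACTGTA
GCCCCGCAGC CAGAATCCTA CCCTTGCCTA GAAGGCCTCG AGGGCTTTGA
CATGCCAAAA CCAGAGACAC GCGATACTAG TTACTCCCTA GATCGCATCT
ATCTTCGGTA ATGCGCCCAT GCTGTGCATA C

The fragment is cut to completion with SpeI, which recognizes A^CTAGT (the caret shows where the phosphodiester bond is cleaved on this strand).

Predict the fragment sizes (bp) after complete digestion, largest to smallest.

109, 55, 52, 15 bp

SpeI sites (ACTAGT) start at positions 15, 67, 176.
SpeI cuts after the first base of each site, so after positions 15, 67, 176.
Linear molecule, 3 cuts → 4 fragments:
  1–15 → 15 bp
  16–67 → 52 bp
  68–176 → 109 bp
  177–231 → 55 bp
Sorted largest to smallest: 109, 55, 52, 15 bp.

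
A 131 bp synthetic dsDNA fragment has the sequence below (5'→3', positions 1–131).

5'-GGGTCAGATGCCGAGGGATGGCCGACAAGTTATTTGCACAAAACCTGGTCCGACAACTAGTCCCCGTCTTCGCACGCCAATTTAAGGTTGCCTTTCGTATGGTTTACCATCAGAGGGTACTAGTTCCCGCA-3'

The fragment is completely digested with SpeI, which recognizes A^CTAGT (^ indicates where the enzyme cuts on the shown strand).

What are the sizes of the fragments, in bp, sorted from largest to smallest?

SpeI sites (ACTAGT) start at positions 56, 119.
SpeI cuts after the first base of each site, so after positions 56, 119.
Linear molecule, 2 cuts → 3 fragments:
  1–56 → 56 bp
  57–119 → 63 bp
  120–131 → 12 bp
Sorted largest to smallest: 63, 56, 12 bp.

63, 56, 12 bp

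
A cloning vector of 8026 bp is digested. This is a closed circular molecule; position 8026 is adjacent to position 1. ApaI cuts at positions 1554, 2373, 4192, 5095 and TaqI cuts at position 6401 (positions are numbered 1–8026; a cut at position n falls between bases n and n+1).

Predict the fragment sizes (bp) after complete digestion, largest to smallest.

3179, 1819, 1306, 903, 819 bp

Combined cut positions (sorted): 1554, 2373, 4192, 5095, 6401.
Circular molecule, 5 cuts → 5 fragments:
  2373 − 1554 = 819 bp
  4192 − 2373 = 1819 bp
  5095 − 4192 = 903 bp
  6401 − 5095 = 1306 bp
  wrap: 8026 − 6401 + 1554 = 3179 bp
Sorted largest to smallest: 3179, 1819, 1306, 903, 819 bp.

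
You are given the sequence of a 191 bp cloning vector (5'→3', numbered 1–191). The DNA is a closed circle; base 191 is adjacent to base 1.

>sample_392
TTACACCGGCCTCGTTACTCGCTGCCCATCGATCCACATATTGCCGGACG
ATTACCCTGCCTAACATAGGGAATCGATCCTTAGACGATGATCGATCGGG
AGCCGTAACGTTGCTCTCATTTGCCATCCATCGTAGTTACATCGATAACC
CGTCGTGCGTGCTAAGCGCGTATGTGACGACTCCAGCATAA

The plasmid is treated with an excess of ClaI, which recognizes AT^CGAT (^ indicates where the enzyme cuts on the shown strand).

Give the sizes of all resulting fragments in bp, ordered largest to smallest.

78, 50, 45, 18 bp

ClaI sites (ATCGAT) start at positions 28, 73, 91, 141.
ClaI cuts after base 2 of each site, so after positions 29, 74, 92, 142.
Circular molecule, 4 cuts → 4 fragments:
  30–74 → 45 bp
  75–92 → 18 bp
  93–142 → 50 bp
  143–191 then 1–29 → 49 + 29 = 78 bp
Sorted largest to smallest: 78, 50, 45, 18 bp.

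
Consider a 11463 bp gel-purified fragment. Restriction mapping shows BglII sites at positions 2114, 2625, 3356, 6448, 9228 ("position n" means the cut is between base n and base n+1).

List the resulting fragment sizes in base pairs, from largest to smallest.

Linear molecule, 5 cuts → 6 fragments:
  2114 − 0 = 2114 bp
  2625 − 2114 = 511 bp
  3356 − 2625 = 731 bp
  6448 − 3356 = 3092 bp
  9228 − 6448 = 2780 bp
  11463 − 9228 = 2235 bp
Sorted largest to smallest: 3092, 2780, 2235, 2114, 731, 511 bp.

3092, 2780, 2235, 2114, 731, 511 bp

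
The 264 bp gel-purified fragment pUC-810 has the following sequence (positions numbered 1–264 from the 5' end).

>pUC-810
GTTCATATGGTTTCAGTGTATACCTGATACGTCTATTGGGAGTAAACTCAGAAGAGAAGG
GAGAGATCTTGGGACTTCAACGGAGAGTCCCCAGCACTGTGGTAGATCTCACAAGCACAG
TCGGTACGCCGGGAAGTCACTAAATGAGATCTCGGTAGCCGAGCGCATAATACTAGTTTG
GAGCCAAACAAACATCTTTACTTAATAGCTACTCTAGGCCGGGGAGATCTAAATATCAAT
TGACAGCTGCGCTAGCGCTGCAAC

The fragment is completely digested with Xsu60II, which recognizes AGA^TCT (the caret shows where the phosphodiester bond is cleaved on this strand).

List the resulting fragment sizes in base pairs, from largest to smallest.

Xsu60II sites (AGATCT) start at positions 64, 104, 147, 225.
Xsu60II cuts after base 3 of each site, so after positions 66, 106, 149, 227.
Linear molecule, 4 cuts → 5 fragments:
  1–66 → 66 bp
  67–106 → 40 bp
  107–149 → 43 bp
  150–227 → 78 bp
  228–264 → 37 bp
Sorted largest to smallest: 78, 66, 43, 40, 37 bp.

78, 66, 43, 40, 37 bp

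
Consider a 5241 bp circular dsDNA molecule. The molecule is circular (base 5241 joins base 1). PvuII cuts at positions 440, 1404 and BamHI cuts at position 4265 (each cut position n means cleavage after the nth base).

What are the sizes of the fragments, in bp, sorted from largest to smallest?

2861, 1416, 964 bp

Combined cut positions (sorted): 440, 1404, 4265.
Circular molecule, 3 cuts → 3 fragments:
  1404 − 440 = 964 bp
  4265 − 1404 = 2861 bp
  wrap: 5241 − 4265 + 440 = 1416 bp
Sorted largest to smallest: 2861, 1416, 964 bp.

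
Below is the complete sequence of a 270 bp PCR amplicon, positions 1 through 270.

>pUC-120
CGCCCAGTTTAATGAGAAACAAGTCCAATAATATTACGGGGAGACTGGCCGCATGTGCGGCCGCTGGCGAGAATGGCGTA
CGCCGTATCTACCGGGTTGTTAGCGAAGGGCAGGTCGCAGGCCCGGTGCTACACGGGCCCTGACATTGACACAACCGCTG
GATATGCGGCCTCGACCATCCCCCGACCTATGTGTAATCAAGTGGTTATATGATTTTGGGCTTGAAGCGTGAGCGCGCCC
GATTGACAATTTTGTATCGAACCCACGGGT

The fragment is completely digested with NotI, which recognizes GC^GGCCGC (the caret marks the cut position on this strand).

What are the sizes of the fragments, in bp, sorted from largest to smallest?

The NotI site (GCGGCCGC) starts at position 57.
NotI cuts after base 2 of each site, so after position 58.
Linear molecule, 1 cut → 2 fragments:
  1–58 → 58 bp
  59–270 → 212 bp
Sorted largest to smallest: 212, 58 bp.

212, 58 bp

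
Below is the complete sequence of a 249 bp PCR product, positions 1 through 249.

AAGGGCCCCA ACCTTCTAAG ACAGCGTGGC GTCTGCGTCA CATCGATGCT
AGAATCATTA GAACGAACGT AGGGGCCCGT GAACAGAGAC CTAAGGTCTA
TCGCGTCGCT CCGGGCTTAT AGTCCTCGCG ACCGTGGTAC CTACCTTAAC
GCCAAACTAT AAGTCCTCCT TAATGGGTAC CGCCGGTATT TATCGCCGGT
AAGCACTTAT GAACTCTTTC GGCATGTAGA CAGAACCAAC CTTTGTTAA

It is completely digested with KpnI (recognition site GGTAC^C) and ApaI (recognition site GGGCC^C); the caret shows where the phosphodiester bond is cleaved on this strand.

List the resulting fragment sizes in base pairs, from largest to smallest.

70, 69, 63, 40, 7 bp

KpnI sites (GGTACC) start at positions 136, 176.
KpnI cuts after base 5 of each site (before the last base), so after positions 140, 180.
ApaI sites (GGGCCC) start at positions 3, 73.
ApaI cuts after base 5 of each site (before the last base), so after positions 7, 77.
Combined cut positions: 7, 77, 140, 180.
Linear molecule, 4 cuts → 5 fragments:
  1–7 → 7 bp
  8–77 → 70 bp
  78–140 → 63 bp
  141–180 → 40 bp
  181–249 → 69 bp
Sorted largest to smallest: 70, 69, 63, 40, 7 bp.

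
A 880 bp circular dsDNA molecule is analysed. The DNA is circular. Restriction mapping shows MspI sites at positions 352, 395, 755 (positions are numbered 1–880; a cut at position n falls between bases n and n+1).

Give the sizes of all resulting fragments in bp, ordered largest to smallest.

Circular molecule, 3 cuts → 3 fragments:
  395 − 352 = 43 bp
  755 − 395 = 360 bp
  wrap: 880 − 755 + 352 = 477 bp
Sorted largest to smallest: 477, 360, 43 bp.

477, 360, 43 bp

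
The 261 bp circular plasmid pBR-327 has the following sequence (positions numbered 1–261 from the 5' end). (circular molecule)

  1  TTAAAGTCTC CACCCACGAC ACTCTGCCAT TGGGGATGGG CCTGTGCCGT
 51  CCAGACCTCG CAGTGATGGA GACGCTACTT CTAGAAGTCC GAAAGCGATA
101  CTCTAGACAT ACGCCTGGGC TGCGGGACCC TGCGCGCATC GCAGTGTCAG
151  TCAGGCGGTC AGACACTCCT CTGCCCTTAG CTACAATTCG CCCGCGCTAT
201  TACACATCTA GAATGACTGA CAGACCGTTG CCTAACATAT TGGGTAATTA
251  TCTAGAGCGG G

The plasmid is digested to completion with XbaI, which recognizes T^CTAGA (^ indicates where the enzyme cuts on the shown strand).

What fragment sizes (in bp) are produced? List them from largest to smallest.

XbaI sites (TCTAGA) start at positions 80, 102, 207, 251.
XbaI cuts after the first base of each site, so after positions 80, 102, 207, 251.
Circular molecule, 4 cuts → 4 fragments:
  81–102 → 22 bp
  103–207 → 105 bp
  208–251 → 44 bp
  252–261 then 1–80 → 10 + 80 = 90 bp
Sorted largest to smallest: 105, 90, 44, 22 bp.

105, 90, 44, 22 bp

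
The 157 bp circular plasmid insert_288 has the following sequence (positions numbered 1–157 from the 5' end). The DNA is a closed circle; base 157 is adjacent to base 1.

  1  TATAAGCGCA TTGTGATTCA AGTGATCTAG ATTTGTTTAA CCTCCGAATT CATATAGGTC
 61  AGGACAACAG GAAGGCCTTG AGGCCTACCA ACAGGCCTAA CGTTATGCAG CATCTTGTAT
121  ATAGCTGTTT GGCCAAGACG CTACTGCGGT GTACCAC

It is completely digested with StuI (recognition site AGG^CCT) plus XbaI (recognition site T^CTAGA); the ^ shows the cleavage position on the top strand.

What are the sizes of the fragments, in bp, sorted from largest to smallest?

StuI sites (AGGCCT) start at positions 73, 81, 93.
StuI cuts after base 3 of each site, so after positions 75, 83, 95.
The XbaI site (TCTAGA) starts at position 26.
XbaI cuts after the first base of each site, so after position 26.
Combined cut positions: 26, 75, 83, 95.
Circular molecule, 4 cuts → 4 fragments:
  27–75 → 49 bp
  76–83 → 8 bp
  84–95 → 12 bp
  96–157 then 1–26 → 62 + 26 = 88 bp
Sorted largest to smallest: 88, 49, 12, 8 bp.

88, 49, 12, 8 bp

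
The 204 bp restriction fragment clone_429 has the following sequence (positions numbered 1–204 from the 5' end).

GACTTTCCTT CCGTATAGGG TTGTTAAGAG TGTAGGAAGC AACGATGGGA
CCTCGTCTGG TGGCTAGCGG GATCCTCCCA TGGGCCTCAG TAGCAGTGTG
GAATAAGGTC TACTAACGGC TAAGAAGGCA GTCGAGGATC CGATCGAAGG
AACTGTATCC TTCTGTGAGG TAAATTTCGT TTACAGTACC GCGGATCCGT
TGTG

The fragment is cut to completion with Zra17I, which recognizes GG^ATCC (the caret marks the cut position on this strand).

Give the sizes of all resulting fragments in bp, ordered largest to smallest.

Zra17I sites (GGATCC) start at positions 70, 136, 193.
Zra17I cuts after base 2 of each site, so after positions 71, 137, 194.
Linear molecule, 3 cuts → 4 fragments:
  1–71 → 71 bp
  72–137 → 66 bp
  138–194 → 57 bp
  195–204 → 10 bp
Sorted largest to smallest: 71, 66, 57, 10 bp.

71, 66, 57, 10 bp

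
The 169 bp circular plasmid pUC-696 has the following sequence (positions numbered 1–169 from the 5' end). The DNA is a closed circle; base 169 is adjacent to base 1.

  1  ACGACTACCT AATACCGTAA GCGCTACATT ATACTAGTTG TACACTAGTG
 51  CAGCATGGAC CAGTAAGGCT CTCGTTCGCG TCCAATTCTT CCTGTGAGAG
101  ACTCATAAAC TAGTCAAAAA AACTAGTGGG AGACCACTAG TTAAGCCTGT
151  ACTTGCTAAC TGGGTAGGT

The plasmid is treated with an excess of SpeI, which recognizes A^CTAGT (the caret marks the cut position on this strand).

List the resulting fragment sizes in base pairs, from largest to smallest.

SpeI sites (ACTAGT) start at positions 33, 44, 109, 122, 136.
SpeI cuts after the first base of each site, so after positions 33, 44, 109, 122, 136.
Circular molecule, 5 cuts → 5 fragments:
  34–44 → 11 bp
  45–109 → 65 bp
  110–122 → 13 bp
  123–136 → 14 bp
  137–169 then 1–33 → 33 + 33 = 66 bp
Sorted largest to smallest: 66, 65, 14, 13, 11 bp.

66, 65, 14, 13, 11 bp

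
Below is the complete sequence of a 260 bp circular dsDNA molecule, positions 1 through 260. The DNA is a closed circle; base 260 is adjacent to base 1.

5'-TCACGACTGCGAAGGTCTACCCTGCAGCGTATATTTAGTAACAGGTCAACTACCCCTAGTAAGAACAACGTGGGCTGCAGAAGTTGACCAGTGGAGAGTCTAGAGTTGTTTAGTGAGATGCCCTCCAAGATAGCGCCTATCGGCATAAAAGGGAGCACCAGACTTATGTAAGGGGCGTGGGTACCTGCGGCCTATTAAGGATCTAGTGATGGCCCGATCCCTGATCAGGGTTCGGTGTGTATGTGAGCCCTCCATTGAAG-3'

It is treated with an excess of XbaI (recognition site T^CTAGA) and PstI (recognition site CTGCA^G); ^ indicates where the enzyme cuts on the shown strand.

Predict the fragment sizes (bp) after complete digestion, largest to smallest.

187, 53, 20 bp

The XbaI site (TCTAGA) starts at position 99.
XbaI cuts after the first base of each site, so after position 99.
PstI sites (CTGCAG) start at positions 22, 75.
PstI cuts after base 5 of each site (before the last base), so after positions 26, 79.
Combined cut positions: 26, 79, 99.
Circular molecule, 3 cuts → 3 fragments:
  27–79 → 53 bp
  80–99 → 20 bp
  100–260 then 1–26 → 161 + 26 = 187 bp
Sorted largest to smallest: 187, 53, 20 bp.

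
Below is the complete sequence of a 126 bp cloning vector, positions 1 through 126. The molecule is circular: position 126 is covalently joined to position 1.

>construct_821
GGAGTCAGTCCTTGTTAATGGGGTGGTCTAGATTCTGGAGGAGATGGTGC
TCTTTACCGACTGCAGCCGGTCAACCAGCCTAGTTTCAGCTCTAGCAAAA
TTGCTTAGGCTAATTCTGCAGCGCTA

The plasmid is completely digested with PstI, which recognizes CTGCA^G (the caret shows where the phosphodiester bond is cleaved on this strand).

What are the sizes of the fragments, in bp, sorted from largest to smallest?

71, 55 bp

PstI sites (CTGCAG) start at positions 61, 116.
PstI cuts after base 5 of each site (before the last base), so after positions 65, 120.
Circular molecule, 2 cuts → 2 fragments:
  66–120 → 55 bp
  121–126 then 1–65 → 6 + 65 = 71 bp
Sorted largest to smallest: 71, 55 bp.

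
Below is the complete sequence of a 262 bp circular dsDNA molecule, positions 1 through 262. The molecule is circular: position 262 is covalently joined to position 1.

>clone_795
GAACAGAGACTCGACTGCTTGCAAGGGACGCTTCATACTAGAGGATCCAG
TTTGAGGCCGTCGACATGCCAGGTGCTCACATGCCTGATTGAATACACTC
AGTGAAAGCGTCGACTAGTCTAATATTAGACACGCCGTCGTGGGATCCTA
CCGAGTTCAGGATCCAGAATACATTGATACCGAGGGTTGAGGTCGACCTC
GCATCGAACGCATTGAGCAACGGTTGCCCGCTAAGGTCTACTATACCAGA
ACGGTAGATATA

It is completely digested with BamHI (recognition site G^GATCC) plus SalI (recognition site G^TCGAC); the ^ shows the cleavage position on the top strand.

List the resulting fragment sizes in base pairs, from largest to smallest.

113, 50, 33, 32, 17, 17 bp

BamHI sites (GGATCC) start at positions 43, 143, 160.
BamHI cuts after the first base of each site, so after positions 43, 143, 160.
SalI sites (GTCGAC) start at positions 60, 110, 192.
SalI cuts after the first base of each site, so after positions 60, 110, 192.
Combined cut positions: 43, 60, 110, 143, 160, 192.
Circular molecule, 6 cuts → 6 fragments:
  44–60 → 17 bp
  61–110 → 50 bp
  111–143 → 33 bp
  144–160 → 17 bp
  161–192 → 32 bp
  193–262 then 1–43 → 70 + 43 = 113 bp
Sorted largest to smallest: 113, 50, 33, 32, 17, 17 bp.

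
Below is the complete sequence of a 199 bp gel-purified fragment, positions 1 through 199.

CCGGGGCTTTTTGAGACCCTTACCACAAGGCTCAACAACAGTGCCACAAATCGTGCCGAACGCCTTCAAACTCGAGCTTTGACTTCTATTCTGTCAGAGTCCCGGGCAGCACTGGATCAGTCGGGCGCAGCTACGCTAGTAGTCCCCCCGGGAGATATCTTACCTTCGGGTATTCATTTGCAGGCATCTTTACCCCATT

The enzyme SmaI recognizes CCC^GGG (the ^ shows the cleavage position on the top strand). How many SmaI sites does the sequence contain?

CCCGGG occurs starting at positions 101, 147.
SmaI cuts at 2 sites.

2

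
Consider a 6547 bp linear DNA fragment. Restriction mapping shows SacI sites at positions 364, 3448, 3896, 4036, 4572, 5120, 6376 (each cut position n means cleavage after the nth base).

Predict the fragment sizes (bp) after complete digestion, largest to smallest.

Linear molecule, 7 cuts → 8 fragments:
  364 − 0 = 364 bp
  3448 − 364 = 3084 bp
  3896 − 3448 = 448 bp
  4036 − 3896 = 140 bp
  4572 − 4036 = 536 bp
  5120 − 4572 = 548 bp
  6376 − 5120 = 1256 bp
  6547 − 6376 = 171 bp
Sorted largest to smallest: 3084, 1256, 548, 536, 448, 364, 171, 140 bp.

3084, 1256, 548, 536, 448, 364, 171, 140 bp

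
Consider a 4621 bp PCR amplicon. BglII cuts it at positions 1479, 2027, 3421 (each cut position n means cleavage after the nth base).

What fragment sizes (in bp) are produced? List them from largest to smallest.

Linear molecule, 3 cuts → 4 fragments:
  1479 − 0 = 1479 bp
  2027 − 1479 = 548 bp
  3421 − 2027 = 1394 bp
  4621 − 3421 = 1200 bp
Sorted largest to smallest: 1479, 1394, 1200, 548 bp.

1479, 1394, 1200, 548 bp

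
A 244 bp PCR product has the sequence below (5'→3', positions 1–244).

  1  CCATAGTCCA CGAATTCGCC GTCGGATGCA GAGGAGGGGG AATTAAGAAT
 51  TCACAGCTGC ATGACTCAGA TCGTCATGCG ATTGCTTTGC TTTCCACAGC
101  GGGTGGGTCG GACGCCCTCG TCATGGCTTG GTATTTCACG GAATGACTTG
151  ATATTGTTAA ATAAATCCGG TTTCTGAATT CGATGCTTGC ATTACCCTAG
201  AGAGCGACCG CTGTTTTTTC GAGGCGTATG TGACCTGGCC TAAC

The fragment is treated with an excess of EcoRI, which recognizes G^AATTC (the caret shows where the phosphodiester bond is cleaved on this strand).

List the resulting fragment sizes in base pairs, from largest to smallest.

EcoRI sites (GAATTC) start at positions 12, 47, 176.
EcoRI cuts after the first base of each site, so after positions 12, 47, 176.
Linear molecule, 3 cuts → 4 fragments:
  1–12 → 12 bp
  13–47 → 35 bp
  48–176 → 129 bp
  177–244 → 68 bp
Sorted largest to smallest: 129, 68, 35, 12 bp.

129, 68, 35, 12 bp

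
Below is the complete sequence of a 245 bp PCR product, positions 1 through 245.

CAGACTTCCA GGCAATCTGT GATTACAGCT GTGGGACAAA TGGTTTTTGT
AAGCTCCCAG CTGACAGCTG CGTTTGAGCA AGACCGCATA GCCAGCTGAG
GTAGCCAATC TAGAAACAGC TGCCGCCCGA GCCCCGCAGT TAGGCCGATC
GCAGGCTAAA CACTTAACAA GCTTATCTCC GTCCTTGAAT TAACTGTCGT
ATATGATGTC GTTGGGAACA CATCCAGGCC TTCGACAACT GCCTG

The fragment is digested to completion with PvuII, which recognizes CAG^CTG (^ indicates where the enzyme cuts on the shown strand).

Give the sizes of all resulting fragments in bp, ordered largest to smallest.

126, 32, 28, 28, 24, 7 bp

PvuII sites (CAGCTG) start at positions 26, 58, 65, 93, 117.
PvuII cuts after base 3 of each site, so after positions 28, 60, 67, 95, 119.
Linear molecule, 5 cuts → 6 fragments:
  1–28 → 28 bp
  29–60 → 32 bp
  61–67 → 7 bp
  68–95 → 28 bp
  96–119 → 24 bp
  120–245 → 126 bp
Sorted largest to smallest: 126, 32, 28, 28, 24, 7 bp.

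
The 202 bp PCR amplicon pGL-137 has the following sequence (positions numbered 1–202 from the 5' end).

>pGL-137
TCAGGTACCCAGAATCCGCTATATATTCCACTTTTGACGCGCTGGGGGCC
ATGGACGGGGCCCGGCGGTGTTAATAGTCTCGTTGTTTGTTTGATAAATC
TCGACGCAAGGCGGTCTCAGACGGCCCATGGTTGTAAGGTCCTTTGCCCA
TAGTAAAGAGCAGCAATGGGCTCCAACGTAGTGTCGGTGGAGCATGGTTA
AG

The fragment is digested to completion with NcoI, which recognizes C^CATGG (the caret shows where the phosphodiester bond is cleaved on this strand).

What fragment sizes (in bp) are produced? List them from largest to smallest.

77, 76, 49 bp

NcoI sites (CCATGG) start at positions 49, 126.
NcoI cuts after the first base of each site, so after positions 49, 126.
Linear molecule, 2 cuts → 3 fragments:
  1–49 → 49 bp
  50–126 → 77 bp
  127–202 → 76 bp
Sorted largest to smallest: 77, 76, 49 bp.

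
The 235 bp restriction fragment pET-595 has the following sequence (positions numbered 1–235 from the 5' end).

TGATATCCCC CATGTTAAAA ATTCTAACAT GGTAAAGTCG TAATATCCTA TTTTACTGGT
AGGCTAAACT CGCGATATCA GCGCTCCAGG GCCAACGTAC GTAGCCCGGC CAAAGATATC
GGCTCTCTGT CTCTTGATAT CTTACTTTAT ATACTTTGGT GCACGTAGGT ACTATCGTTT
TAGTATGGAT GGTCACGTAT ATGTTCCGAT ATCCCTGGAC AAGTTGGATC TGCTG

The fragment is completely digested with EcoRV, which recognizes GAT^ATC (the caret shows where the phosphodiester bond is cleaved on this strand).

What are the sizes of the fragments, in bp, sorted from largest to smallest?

EcoRV sites (GATATC) start at positions 2, 74, 115, 136, 208.
EcoRV cuts after base 3 of each site, so after positions 4, 76, 117, 138, 210.
Linear molecule, 5 cuts → 6 fragments:
  1–4 → 4 bp
  5–76 → 72 bp
  77–117 → 41 bp
  118–138 → 21 bp
  139–210 → 72 bp
  211–235 → 25 bp
Sorted largest to smallest: 72, 72, 41, 25, 21, 4 bp.

72, 72, 41, 25, 21, 4 bp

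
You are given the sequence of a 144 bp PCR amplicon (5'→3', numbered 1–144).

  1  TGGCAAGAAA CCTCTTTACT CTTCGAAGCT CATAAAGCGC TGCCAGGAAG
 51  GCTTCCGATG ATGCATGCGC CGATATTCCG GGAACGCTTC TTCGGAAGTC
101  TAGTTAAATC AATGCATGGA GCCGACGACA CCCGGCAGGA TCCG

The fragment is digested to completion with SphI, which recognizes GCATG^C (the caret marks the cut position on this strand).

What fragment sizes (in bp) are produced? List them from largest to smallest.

77, 67 bp

The SphI site (GCATGC) starts at position 63.
SphI cuts after base 5 of each site (before the last base), so after position 67.
Linear molecule, 1 cut → 2 fragments:
  1–67 → 67 bp
  68–144 → 77 bp
Sorted largest to smallest: 77, 67 bp.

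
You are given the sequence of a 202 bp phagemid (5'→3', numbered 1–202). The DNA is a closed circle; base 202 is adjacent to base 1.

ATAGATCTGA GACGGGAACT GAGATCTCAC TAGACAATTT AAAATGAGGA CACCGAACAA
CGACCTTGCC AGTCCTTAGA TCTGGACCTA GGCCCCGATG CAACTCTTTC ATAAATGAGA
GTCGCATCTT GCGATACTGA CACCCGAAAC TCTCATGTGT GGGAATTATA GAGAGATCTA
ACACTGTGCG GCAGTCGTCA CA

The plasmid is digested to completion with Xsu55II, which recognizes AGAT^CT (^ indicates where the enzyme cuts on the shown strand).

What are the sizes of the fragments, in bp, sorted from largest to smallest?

96, 56, 31, 19 bp

Xsu55II sites (AGATCT) start at positions 3, 22, 78, 174.
Xsu55II cuts after base 4 of each site, so after positions 6, 25, 81, 177.
Circular molecule, 4 cuts → 4 fragments:
  7–25 → 19 bp
  26–81 → 56 bp
  82–177 → 96 bp
  178–202 then 1–6 → 25 + 6 = 31 bp
Sorted largest to smallest: 96, 56, 31, 19 bp.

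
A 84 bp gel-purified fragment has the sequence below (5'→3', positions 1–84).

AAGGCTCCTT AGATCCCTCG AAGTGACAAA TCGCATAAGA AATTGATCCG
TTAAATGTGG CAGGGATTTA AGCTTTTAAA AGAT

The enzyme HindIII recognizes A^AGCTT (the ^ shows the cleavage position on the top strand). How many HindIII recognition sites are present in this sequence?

AAGCTT occurs starting at position 70.
HindIII cuts at 1 site.

1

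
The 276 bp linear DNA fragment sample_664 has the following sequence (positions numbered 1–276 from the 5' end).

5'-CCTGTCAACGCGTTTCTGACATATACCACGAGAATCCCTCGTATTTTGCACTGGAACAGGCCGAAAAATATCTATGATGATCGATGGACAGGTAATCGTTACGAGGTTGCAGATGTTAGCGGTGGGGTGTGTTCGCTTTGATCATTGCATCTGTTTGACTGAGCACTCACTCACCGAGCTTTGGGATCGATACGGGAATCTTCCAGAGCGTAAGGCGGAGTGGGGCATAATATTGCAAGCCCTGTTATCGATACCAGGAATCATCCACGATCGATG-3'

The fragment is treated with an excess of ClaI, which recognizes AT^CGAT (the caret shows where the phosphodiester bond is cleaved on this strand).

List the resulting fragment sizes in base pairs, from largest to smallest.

106, 81, 61, 23, 5 bp

ClaI sites (ATCGAT) start at positions 80, 186, 247, 270.
ClaI cuts after base 2 of each site, so after positions 81, 187, 248, 271.
Linear molecule, 4 cuts → 5 fragments:
  1–81 → 81 bp
  82–187 → 106 bp
  188–248 → 61 bp
  249–271 → 23 bp
  272–276 → 5 bp
Sorted largest to smallest: 106, 81, 61, 23, 5 bp.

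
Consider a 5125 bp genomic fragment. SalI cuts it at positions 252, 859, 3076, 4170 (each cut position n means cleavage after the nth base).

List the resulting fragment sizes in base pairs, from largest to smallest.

Linear molecule, 4 cuts → 5 fragments:
  252 − 0 = 252 bp
  859 − 252 = 607 bp
  3076 − 859 = 2217 bp
  4170 − 3076 = 1094 bp
  5125 − 4170 = 955 bp
Sorted largest to smallest: 2217, 1094, 955, 607, 252 bp.

2217, 1094, 955, 607, 252 bp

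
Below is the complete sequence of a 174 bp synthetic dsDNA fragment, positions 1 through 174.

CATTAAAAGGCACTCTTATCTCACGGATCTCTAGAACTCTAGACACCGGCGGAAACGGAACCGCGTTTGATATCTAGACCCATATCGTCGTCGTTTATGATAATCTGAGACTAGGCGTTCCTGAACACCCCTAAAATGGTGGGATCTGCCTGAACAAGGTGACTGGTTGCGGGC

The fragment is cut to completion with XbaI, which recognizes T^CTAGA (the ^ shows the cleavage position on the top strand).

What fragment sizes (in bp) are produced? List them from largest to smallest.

101, 35, 30, 8 bp

XbaI sites (TCTAGA) start at positions 30, 38, 73.
XbaI cuts after the first base of each site, so after positions 30, 38, 73.
Linear molecule, 3 cuts → 4 fragments:
  1–30 → 30 bp
  31–38 → 8 bp
  39–73 → 35 bp
  74–174 → 101 bp
Sorted largest to smallest: 101, 35, 30, 8 bp.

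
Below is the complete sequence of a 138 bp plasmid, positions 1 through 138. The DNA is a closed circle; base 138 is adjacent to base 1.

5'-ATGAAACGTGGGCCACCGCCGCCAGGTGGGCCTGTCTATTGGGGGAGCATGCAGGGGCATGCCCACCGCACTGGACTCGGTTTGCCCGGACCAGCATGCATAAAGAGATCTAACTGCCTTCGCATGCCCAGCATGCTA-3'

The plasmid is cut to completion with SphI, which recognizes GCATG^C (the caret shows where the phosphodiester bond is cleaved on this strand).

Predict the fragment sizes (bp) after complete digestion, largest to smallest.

SphI sites (GCATGC) start at positions 47, 57, 94, 122, 131.
SphI cuts after base 5 of each site (before the last base), so after positions 51, 61, 98, 126, 135.
Circular molecule, 5 cuts → 5 fragments:
  52–61 → 10 bp
  62–98 → 37 bp
  99–126 → 28 bp
  127–135 → 9 bp
  136–138 then 1–51 → 3 + 51 = 54 bp
Sorted largest to smallest: 54, 37, 28, 10, 9 bp.

54, 37, 28, 10, 9 bp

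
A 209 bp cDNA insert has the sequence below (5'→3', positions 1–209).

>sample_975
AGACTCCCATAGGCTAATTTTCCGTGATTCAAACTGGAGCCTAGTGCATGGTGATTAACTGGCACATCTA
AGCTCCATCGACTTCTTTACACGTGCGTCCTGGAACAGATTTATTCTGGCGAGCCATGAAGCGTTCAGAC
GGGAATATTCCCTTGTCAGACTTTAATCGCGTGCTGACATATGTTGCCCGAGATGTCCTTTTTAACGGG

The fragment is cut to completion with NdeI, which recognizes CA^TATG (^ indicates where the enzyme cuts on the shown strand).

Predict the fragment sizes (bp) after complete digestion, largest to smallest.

179, 30 bp

The NdeI site (CATATG) starts at position 178.
NdeI cuts after base 2 of each site, so after position 179.
Linear molecule, 1 cut → 2 fragments:
  1–179 → 179 bp
  180–209 → 30 bp
Sorted largest to smallest: 179, 30 bp.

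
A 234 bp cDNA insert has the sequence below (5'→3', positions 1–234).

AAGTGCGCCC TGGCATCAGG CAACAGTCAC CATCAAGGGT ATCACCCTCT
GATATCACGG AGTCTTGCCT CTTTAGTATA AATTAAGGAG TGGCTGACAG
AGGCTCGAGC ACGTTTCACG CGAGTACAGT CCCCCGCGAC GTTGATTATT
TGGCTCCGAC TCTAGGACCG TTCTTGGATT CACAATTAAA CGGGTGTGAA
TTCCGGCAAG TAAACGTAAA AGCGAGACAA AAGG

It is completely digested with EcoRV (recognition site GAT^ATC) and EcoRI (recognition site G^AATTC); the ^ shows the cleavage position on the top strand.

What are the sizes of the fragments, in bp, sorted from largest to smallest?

The EcoRV site (GATATC) starts at position 51.
EcoRV cuts after base 3 of each site, so after position 53.
The EcoRI site (GAATTC) starts at position 198.
EcoRI cuts after the first base of each site, so after position 198.
Combined cut positions: 53, 198.
Linear molecule, 2 cuts → 3 fragments:
  1–53 → 53 bp
  54–198 → 145 bp
  199–234 → 36 bp
Sorted largest to smallest: 145, 53, 36 bp.

145, 53, 36 bp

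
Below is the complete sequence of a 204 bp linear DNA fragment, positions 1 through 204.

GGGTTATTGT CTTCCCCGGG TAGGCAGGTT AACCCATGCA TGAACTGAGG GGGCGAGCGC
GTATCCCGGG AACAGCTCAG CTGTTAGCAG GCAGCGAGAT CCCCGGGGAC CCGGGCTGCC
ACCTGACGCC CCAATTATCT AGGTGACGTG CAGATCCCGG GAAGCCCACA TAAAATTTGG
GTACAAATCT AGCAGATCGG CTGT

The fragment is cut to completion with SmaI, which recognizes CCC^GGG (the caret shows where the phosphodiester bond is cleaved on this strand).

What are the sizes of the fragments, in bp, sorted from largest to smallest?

50, 46, 46, 37, 17, 8 bp

SmaI sites (CCCGGG) start at positions 15, 65, 102, 110, 156.
SmaI cuts after base 3 of each site, so after positions 17, 67, 104, 112, 158.
Linear molecule, 5 cuts → 6 fragments:
  1–17 → 17 bp
  18–67 → 50 bp
  68–104 → 37 bp
  105–112 → 8 bp
  113–158 → 46 bp
  159–204 → 46 bp
Sorted largest to smallest: 50, 46, 46, 37, 17, 8 bp.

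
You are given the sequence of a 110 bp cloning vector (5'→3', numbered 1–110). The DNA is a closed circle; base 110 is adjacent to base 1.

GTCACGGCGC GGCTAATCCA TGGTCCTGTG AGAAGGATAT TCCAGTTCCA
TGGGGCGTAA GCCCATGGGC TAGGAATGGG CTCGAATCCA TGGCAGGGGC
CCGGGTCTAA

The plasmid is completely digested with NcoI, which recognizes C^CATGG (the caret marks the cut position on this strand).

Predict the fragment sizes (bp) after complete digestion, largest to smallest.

NcoI sites (CCATGG) start at positions 18, 48, 63, 88.
NcoI cuts after the first base of each site, so after positions 18, 48, 63, 88.
Circular molecule, 4 cuts → 4 fragments:
  19–48 → 30 bp
  49–63 → 15 bp
  64–88 → 25 bp
  89–110 then 1–18 → 22 + 18 = 40 bp
Sorted largest to smallest: 40, 30, 25, 15 bp.

40, 30, 25, 15 bp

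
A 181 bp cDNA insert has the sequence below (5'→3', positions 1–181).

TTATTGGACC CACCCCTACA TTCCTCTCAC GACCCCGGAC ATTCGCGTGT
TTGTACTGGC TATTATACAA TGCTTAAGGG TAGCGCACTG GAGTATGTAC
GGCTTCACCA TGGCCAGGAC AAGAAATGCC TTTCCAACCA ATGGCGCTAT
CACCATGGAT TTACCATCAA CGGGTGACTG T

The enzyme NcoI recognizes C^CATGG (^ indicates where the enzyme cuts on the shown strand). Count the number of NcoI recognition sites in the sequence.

CCATGG occurs starting at positions 108, 153.
NcoI cuts at 2 sites.

2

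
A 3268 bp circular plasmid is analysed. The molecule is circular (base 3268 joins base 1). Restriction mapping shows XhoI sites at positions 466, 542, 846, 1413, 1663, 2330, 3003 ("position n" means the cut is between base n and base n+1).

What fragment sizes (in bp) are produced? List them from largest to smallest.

731, 673, 667, 567, 304, 250, 76 bp

Circular molecule, 7 cuts → 7 fragments:
  542 − 466 = 76 bp
  846 − 542 = 304 bp
  1413 − 846 = 567 bp
  1663 − 1413 = 250 bp
  2330 − 1663 = 667 bp
  3003 − 2330 = 673 bp
  wrap: 3268 − 3003 + 466 = 731 bp
Sorted largest to smallest: 731, 673, 667, 567, 304, 250, 76 bp.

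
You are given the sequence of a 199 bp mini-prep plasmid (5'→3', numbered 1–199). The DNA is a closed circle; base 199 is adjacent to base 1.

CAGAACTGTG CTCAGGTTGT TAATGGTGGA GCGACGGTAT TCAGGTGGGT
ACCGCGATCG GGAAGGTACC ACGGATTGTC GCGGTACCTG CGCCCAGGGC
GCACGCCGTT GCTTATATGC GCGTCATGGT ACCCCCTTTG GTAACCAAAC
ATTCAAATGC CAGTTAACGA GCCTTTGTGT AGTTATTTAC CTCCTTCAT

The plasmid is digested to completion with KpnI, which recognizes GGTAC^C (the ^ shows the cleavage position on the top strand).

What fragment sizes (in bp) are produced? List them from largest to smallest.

KpnI sites (GGTACC) start at positions 48, 65, 83, 128.
KpnI cuts after base 5 of each site (before the last base), so after positions 52, 69, 87, 132.
Circular molecule, 4 cuts → 4 fragments:
  53–69 → 17 bp
  70–87 → 18 bp
  88–132 → 45 bp
  133–199 then 1–52 → 67 + 52 = 119 bp
Sorted largest to smallest: 119, 45, 18, 17 bp.

119, 45, 18, 17 bp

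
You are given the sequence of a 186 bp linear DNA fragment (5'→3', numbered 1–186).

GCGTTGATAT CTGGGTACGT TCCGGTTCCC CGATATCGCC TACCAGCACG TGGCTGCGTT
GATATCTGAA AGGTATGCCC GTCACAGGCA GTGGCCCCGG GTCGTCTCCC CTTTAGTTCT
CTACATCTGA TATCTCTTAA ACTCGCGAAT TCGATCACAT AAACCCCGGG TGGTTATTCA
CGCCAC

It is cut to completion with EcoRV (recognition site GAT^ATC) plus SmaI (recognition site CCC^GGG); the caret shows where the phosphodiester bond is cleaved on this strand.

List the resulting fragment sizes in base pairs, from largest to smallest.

EcoRV sites (GATATC) start at positions 6, 32, 61, 129.
EcoRV cuts after base 3 of each site, so after positions 8, 34, 63, 131.
SmaI sites (CCCGGG) start at positions 96, 165.
SmaI cuts after base 3 of each site, so after positions 98, 167.
Combined cut positions: 8, 34, 63, 98, 131, 167.
Linear molecule, 6 cuts → 7 fragments:
  1–8 → 8 bp
  9–34 → 26 bp
  35–63 → 29 bp
  64–98 → 35 bp
  99–131 → 33 bp
  132–167 → 36 bp
  168–186 → 19 bp
Sorted largest to smallest: 36, 35, 33, 29, 26, 19, 8 bp.

36, 35, 33, 29, 26, 19, 8 bp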